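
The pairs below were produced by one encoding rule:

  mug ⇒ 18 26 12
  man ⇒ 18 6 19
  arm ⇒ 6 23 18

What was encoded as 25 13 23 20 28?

throw

m is letter #13 and maps to 18: an offset of 5. Each letter is replaced by its alphabet position (a=1..z=26) + 5.
Undoing it on 25 13 23 20 28: 25→(25−5)÷1=20=t, 13→(13−5)÷1=8=h, 23→(23−5)÷1=18=r, 20→(20−5)÷1=15=o, 28→(28−5)÷1=23=w.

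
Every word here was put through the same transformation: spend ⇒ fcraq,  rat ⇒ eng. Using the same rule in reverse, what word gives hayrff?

unless

Compare letters: s→f is +13, p→c is +13, e→r is +13 — a constant shift. Every letter moves 13 places later in the alphabet, wrapping around z→a.
Decoding hayrff: h−13=u, a−13=n, y−13=l, r−13=e, f−13=s, f−13=s.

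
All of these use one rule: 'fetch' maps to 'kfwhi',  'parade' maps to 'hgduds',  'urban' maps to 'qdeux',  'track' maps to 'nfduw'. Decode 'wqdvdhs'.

peasant

The output letters match the input read backwards, each shifted +3: fetch reversed is hctef. Two steps: reverse the string, then apply a Caesar shift of +3.
Undoing it on wqdvdhs: shift back: w−3=t, q−3=n, d−3=a, v−3=s, d−3=a, h−3=e, s−3=p → tnasaep; then reverse → peasant.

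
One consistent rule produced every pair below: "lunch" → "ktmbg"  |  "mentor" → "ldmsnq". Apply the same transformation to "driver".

Every letter moves 25 places later in the alphabet, wrapping around z→a.
For driver: d+25=c, r+25=q, i+25=h, v+25=u, e+25=d, r+25=q.

cqhudq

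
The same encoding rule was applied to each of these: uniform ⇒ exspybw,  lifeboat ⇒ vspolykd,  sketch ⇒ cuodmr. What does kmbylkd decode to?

acrobat

Every letter moves 10 places later in the alphabet, wrapping around z→a.
Reversing it on kmbylkd: k−10=a, m−10=c, b−10=r, y−10=o, l−10=b, k−10=a, d−10=t.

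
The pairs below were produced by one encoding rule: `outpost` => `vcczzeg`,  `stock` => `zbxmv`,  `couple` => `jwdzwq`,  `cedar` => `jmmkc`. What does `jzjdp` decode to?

crate

In outpost: o→v is +7, u→c is +8, t→c is +9, p→z is +10 — the shift increases by 1 each position. The shift increases by 1 at each position, starting from +7: 7, 8, 9, ….
Reversing it on jzjdp: j−7=c, z−8=r, j−9=a, d−10=t, p−11=e.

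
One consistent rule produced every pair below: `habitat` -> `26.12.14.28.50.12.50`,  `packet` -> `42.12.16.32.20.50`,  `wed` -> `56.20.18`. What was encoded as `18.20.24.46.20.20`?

degree

h(#8)→26 and a(#1)→12: differences scale by 2, so n = 2·pos + 10. With a=1..z=26, the number is 2·pos + 10.
Undoing it on 18.20.24.46.20.20: 18→(18−10)÷2=4=d, 20→(20−10)÷2=5=e, 24→(24−10)÷2=7=g, 46→(46−10)÷2=18=r, 20→(20−10)÷2=5=e, 20→(20−10)÷2=5=e.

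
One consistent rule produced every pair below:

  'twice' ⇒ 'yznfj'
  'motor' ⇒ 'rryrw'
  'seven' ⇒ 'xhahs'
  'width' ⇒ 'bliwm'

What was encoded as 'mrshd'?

honey

It's a Vigenère-style cipher with numeric key [5,3]: position i shifts by key[i mod 2].
Undoing it on mrshd: m−5=h, r−3=o, s−5=n, h−3=e, d−5=y.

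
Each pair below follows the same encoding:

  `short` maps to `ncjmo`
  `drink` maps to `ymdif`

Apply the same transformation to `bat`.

Compare letters: s→n is +21, h→c is +21, o→j is +21 — a constant shift. Every letter moves 21 places later in the alphabet, wrapping around z→a.
For bat: b+21=w, a+21=v, t+21=o.

wvo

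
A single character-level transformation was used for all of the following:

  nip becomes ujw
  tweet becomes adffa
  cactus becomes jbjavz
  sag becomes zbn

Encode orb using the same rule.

The shift depends on letter class: consonant n→u is +7, but vowel i→j is +1. The rule splits by letter class: vowels +1, consonants +7.
On orb: o(vowel)+1=p, r(cons)+7=y, b(cons)+7=i.

pyi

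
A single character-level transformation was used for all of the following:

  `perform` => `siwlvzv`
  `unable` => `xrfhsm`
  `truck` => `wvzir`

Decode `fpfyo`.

clash

In perform: p→s is +3, e→i is +4, r→w is +5, f→l is +6 — the shift increases by 1 each position. Letter i (0-indexed) is shifted by i+3, so successive shifts are 3, 4, 5, ….
Undoing it on fpfyo: f−3=c, p−4=l, f−5=a, y−6=s, o−7=h.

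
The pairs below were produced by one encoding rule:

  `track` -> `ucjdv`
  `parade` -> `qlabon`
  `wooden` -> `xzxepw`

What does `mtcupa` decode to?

A repeating key of period 3 is used — shifts +1, +11, +9 over and over.
Undoing it on mtcupa: m−1=l, t−11=i, c−9=t, u−1=t, p−11=e, a−9=r.

litter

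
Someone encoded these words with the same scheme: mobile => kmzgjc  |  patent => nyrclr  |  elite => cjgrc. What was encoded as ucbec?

Every letter moves 24 places later in the alphabet, wrapping around z→a.
Reversing it on ucbec: u−24=w, c−24=e, b−24=d, e−24=g, c−24=e.

wedge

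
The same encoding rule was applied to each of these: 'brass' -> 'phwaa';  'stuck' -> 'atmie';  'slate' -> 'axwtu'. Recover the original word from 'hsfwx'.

b(1)→p(15) and r(17)→h(7) fit y≡19x+22 (mod 26); the inverse of 19 mod 26 is 11. Each letter's alphabet position (a=0..z=25) is mapped through 19·x+22 mod 26 — an affine cipher.
Decoding hsfwx: h(7)→11·(7−22)≡17=r; s(18)→11·(18−22)≡8=i; f(5)→11·(5−22)≡21=v; w(22)→11·(22−22)≡0=a; x(23)→11·(23−22)≡11=l (all mod 26).

rival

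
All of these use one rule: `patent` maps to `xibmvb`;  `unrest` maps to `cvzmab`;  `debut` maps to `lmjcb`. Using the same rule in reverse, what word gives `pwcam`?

Compare letters: p→x is +8, a→i is +8, t→b is +8 — a constant shift. It's a constant shift of +8 (ROT8).
Reversing it on pwcam: p−8=h, w−8=o, c−8=u, a−8=s, m−8=e.

house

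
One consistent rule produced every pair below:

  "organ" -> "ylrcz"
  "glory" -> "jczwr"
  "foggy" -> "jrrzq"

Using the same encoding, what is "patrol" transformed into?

The output letters match the input read backwards, each shifted +11: organ reversed is nagro. The word is reversed, then every letter is shifted forward by 11.
On patrol: reverse → lortap; then shift: l+11=w, o+11=z, r+11=c, t+11=e, a+11=l, p+11=a.

wzcela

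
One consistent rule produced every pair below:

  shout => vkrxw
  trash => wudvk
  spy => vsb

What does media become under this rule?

phgld

This is a Caesar cipher with shift 3.
For media: m+3=p, e+3=h, d+3=g, i+3=l, a+3=d.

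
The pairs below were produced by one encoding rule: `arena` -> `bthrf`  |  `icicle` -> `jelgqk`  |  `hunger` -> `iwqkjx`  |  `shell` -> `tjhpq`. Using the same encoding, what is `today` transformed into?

uqged

Each letter shifts forward by (position + 1), i.e. 1, 2, 3, … — the shift grows by one for each successive letter.
For today: t+1=u, o+2=q, d+3=g, a+4=e, y+5=d.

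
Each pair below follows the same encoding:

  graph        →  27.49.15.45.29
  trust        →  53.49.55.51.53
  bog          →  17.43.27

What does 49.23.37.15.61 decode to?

g(#7)→27 and r(#18)→49: differences scale by 2, so n = 2·pos + 13. With a=1..z=26, the number is 2·pos + 13.
Reversing it on 49.23.37.15.61: 49→(49−13)÷2=18=r, 23→(23−13)÷2=5=e, 37→(37−13)÷2=12=l, 15→(15−13)÷2=1=a, 61→(61−13)÷2=24=x.

relax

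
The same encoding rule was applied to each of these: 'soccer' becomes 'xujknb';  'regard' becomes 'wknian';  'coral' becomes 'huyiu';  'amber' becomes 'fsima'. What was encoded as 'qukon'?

Letter i (0-indexed) is shifted by i+5, so successive shifts are 5, 6, 7, ….
Undoing it on qukon: q−5=l, u−6=o, k−7=d, o−8=g, n−9=e.

lodge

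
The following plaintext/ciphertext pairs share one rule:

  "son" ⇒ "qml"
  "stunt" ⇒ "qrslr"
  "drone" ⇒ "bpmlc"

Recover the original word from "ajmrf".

cloth

Compare letters: s→q is +24, o→m is +24, n→l is +24 — a constant shift. This is a Caesar cipher with shift 24.
Decoding ajmrf: a−24=c, j−24=l, m−24=o, r−24=t, f−24=h.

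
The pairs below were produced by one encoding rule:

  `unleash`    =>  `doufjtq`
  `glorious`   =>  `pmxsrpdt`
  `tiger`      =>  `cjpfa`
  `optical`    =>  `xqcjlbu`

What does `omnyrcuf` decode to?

flexible

It's a Vigenère-style cipher with numeric key [9,1]: position i shifts by key[i mod 2].
Decoding omnyrcuf: o−9=f, m−1=l, n−9=e, y−1=x, r−9=i, c−1=b, u−9=l, f−1=e.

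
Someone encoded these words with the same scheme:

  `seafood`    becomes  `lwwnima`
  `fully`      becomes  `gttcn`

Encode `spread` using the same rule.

limzxa

The output letters match the input read backwards, each shifted +8: seafood reversed is doofaes. Two steps: reverse the string, then apply a Caesar shift of +8.
For spread: reverse → daerps; then shift: d+8=l, a+8=i, e+8=m, r+8=z, p+8=x, s+8=a.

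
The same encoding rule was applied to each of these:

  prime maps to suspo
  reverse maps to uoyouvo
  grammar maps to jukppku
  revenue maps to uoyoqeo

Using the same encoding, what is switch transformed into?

vzswfk

The shift depends on letter class: consonant p→s is +3, but vowel i→s is +10. Two shifts are in play — +10 for a/e/i/o/u, +3 for every other letter.
For switch: s(cons)+3=v, w(cons)+3=z, i(vowel)+10=s, t(cons)+3=w, c(cons)+3=f, h(cons)+3=k.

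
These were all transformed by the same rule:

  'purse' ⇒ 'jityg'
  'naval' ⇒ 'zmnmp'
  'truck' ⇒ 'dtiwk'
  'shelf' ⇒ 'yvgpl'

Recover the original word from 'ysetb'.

sword

p(15)→j(9) and u(20)→i(8) fit y≡5x+12 (mod 26); the inverse of 5 mod 26 is 21. Each letter's alphabet position (a=0..z=25) is mapped through 5·x+12 mod 26 — an affine cipher.
Decoding ysetb: y(24)→21·(24−12)≡18=s; s(18)→21·(18−12)≡22=w; e(4)→21·(4−12)≡14=o; t(19)→21·(19−12)≡17=r; b(1)→21·(1−12)≡3=d (all mod 26).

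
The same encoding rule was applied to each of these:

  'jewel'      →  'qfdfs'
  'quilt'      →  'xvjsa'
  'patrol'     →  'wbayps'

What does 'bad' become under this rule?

ibk

Two shifts are in play — +1 for a/e/i/o/u, +7 for every other letter.
Applying it to bad: b(cons)+7=i, a(vowel)+1=b, d(cons)+7=k.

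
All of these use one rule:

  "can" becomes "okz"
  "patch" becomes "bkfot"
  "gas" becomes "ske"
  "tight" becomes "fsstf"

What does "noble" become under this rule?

Two shifts are in play — +10 for a/e/i/o/u, +12 for every other letter.
For noble: n(cons)+12=z, o(vowel)+10=y, b(cons)+12=n, l(cons)+12=x, e(vowel)+10=o.

zynxo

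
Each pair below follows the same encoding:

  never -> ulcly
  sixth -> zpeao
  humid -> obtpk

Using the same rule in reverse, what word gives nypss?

grill

Compare letters: n→u is +7, e→l is +7, v→c is +7 — a constant shift. It's a constant shift of +7 (ROT7).
Reversing it on nypss: n−7=g, y−7=r, p−7=i, s−7=l, s−7=l.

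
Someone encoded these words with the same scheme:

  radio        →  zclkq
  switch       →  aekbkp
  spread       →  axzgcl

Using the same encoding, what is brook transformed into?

The shift depends on letter class: consonant r→z is +8, but vowel a→c is +2. Two shifts are in play — +2 for a/e/i/o/u, +8 for every other letter.
For brook: b(cons)+8=j, r(cons)+8=z, o(vowel)+2=q, o(vowel)+2=q, k(cons)+8=s.

jzqqs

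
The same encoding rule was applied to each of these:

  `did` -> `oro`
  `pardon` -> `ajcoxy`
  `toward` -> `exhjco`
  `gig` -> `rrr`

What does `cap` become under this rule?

The shift depends on letter class: consonant d→o is +11, but vowel i→r is +9. The rule splits by letter class: vowels +9, consonants +11.
Applying it to cap: c(cons)+11=n, a(vowel)+9=j, p(cons)+11=a.

nja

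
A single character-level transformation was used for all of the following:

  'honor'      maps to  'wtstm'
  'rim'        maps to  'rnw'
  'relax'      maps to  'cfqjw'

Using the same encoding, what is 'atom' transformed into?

The output letters match the input read backwards, each shifted +5: honor reversed is ronoh. Two steps: reverse the string, then apply a Caesar shift of +5.
Applying it to atom: reverse → mota; then shift: m+5=r, o+5=t, t+5=y, a+5=f.

rtyf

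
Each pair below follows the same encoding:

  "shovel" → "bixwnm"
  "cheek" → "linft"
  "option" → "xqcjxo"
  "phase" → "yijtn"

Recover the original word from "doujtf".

Shifts by position in shovel: pos 0: s→b (+9), pos 1: h→i (+1), pos 2: o→x (+9), pos 3: v→w (+1) — repeating every 2. It's a Vigenère-style cipher with numeric key [9,1]: position i shifts by key[i mod 2].
Reversing it on doujtf: d−9=u, o−1=n, u−9=l, j−1=i, t−9=k, f−1=e.

unlike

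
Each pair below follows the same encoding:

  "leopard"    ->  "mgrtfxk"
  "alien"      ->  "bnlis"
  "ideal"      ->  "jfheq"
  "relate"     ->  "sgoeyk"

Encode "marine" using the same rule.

In leopard: l→m is +1, e→g is +2, o→r is +3, p→t is +4 — the shift increases by 1 each position. Each letter shifts forward by (position + 1), i.e. 1, 2, 3, … — the shift grows by one for each successive letter.
For marine: m+1=n, a+2=c, r+3=u, i+4=m, n+5=s, e+6=k.

ncumsk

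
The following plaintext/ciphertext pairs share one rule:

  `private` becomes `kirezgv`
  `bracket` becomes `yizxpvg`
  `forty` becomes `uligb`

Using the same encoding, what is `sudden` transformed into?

Each pair mirrors across the alphabet (p↔k, r↔i, i↔r): positions sum to 25. This is the alphabet-reversal cipher (Atbash): a becomes z, b becomes y, etc.
On sudden: s↔h, u↔f, d↔w, d↔w, e↔v, n↔m.

hfwwvm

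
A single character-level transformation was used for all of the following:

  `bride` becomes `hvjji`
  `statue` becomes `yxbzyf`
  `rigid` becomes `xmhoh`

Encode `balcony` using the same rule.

Shifts by position in bride: pos 0: b→h (+6), pos 1: r→v (+4), pos 2: i→j (+1), pos 3: d→j (+6), pos 4: e→i (+4) — repeating every 3. It's a Vigenère-style cipher with numeric key [6,4,1]: position i shifts by key[i mod 3].
For balcony: b+6=h, a+4=e, l+1=m, c+6=i, o+4=s, n+1=o, y+6=e.

hemisoe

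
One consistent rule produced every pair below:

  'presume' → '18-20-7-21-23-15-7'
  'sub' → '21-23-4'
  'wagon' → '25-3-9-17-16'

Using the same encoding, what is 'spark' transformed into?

21-18-3-20-13

p is letter #16 and maps to 18: an offset of 2. Each letter is replaced by its alphabet position (a=1..z=26) + 2.
Applying it to spark: s=19→21, p=16→18, a=1→3, r=18→20, k=11→13.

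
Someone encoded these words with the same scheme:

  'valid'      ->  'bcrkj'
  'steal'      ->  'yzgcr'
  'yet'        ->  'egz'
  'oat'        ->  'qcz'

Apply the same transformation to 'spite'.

yvkzg

The shift depends on letter class: consonant v→b is +6, but vowel a→c is +2. Vowels shift forward by 2 and consonants shift forward by 6.
On spite: s(cons)+6=y, p(cons)+6=v, i(vowel)+2=k, t(cons)+6=z, e(vowel)+2=g.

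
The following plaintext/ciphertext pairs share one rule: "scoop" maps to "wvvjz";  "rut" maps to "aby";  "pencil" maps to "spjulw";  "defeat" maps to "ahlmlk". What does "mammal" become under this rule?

Read the word backwards and shift each letter +7.
On mammal: reverse → lammam; then shift: l+7=s, a+7=h, m+7=t, m+7=t, a+7=h, m+7=t.

shttht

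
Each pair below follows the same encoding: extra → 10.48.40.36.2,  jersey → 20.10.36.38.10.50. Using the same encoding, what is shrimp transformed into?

38.16.36.18.26.32

With a=1..z=26, the number is 2·pos.
Applying it to shrimp: s=19→38, h=8→16, r=18→36, i=9→18, m=13→26, p=16→32.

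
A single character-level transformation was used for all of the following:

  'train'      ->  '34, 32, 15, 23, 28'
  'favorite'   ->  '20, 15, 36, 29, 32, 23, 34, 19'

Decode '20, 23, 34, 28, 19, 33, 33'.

t is letter #20 and maps to 34: an offset of 14. Each letter is replaced by its alphabet position (a=1..z=26) + 14.
Reversing it on 20, 23, 34, 28, 19, 33, 33: 20→(20−14)÷1=6=f, 23→(23−14)÷1=9=i, 34→(34−14)÷1=20=t, 28→(28−14)÷1=14=n, 19→(19−14)÷1=5=e, 33→(33−14)÷1=19=s, 33→(33−14)÷1=19=s.

fitness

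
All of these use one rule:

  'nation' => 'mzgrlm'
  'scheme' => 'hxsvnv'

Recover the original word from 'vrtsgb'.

eighty

Each pair mirrors across the alphabet (n↔m, a↔z, t↔g): positions sum to 25. Letters are reflected about the middle of the alphabet (position → 25−position): Atbash.
Reversing it on vrtsgb: v↔e, r↔i, t↔g, s↔h, g↔t, b↔y.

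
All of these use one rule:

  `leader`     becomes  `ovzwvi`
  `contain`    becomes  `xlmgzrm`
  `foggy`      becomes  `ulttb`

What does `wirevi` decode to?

Each pair mirrors across the alphabet (l↔o, e↔v, a↔z): positions sum to 25. Each letter is replaced by its mirror in the alphabet: a↔z, b↔y, c↔x, and so on (the Atbash cipher).
Decoding wirevi: w↔d, i↔r, r↔i, e↔v, v↔e, i↔r.

driver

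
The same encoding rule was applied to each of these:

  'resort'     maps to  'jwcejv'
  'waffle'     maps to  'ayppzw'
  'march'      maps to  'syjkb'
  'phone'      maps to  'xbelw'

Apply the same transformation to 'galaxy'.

iyzytm

This is an affine cipher: with a=0,…,z=25, each position x becomes (19x+24) mod 26.
For galaxy: g(6)→19·6+24≡8=i; a(0)→19·0+24≡24=y; l(11)→19·11+24≡25=z; a(0)→19·0+24≡24=y; x(23)→19·23+24≡19=t; y(24)→19·24+24≡12=m (all mod 26).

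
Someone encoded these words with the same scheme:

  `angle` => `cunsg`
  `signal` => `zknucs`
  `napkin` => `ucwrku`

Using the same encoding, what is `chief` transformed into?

jokgm

The shift depends on letter class: consonant n→u is +7, but vowel a→c is +2. Vowels shift forward by 2 and consonants shift forward by 7.
On chief: c(cons)+7=j, h(cons)+7=o, i(vowel)+2=k, e(vowel)+2=g, f(cons)+7=m.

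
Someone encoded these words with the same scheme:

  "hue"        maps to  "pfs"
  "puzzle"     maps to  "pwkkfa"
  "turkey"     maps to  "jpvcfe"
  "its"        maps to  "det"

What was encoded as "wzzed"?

The output letters match the input read backwards, each shifted +11: hue reversed is euh. Read the word backwards and shift each letter +11.
Undoing it on wzzed: shift back: w−11=l, z−11=o, z−11=o, e−11=t, d−11=s → loots; then reverse → stool.

stool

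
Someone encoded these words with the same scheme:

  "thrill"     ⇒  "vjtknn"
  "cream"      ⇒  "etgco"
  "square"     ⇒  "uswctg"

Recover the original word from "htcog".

frame

Compare letters: t→v is +2, h→j is +2, r→t is +2 — a constant shift. It's a constant shift of +2 (ROT2).
Reversing it on htcog: h−2=f, t−2=r, c−2=a, o−2=m, g−2=e.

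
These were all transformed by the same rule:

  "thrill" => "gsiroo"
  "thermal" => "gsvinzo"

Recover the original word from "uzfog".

fault

Each pair mirrors across the alphabet (t↔g, h↔s, r↔i): positions sum to 25. Letters are reflected about the middle of the alphabet (position → 25−position): Atbash.
Decoding uzfog: u↔f, z↔a, f↔u, o↔l, g↔t.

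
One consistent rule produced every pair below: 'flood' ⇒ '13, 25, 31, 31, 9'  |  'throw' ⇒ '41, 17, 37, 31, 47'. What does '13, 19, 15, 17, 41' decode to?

fight

Each letter becomes 2×(its alphabet position, a=1..z=26) + 1.
Reversing it on 13, 19, 15, 17, 41: 13→(13−1)÷2=6=f, 19→(19−1)÷2=9=i, 15→(15−1)÷2=7=g, 17→(17−1)÷2=8=h, 41→(41−1)÷2=20=t.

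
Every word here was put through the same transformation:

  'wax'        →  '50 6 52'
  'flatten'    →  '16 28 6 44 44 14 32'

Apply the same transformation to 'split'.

42 36 28 22 44

The formula is n = 2×(alphabet index, a=1) + 4.
For split: s=19→42, p=16→36, l=12→28, i=9→22, t=20→44.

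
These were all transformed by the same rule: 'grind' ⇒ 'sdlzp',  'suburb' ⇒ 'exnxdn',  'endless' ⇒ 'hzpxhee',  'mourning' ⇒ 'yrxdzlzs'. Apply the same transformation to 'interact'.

lzfhddof

Vowels shift forward by 3 and consonants shift forward by 12.
Applying it to interact: i(vowel)+3=l, n(cons)+12=z, t(cons)+12=f, e(vowel)+3=h, r(cons)+12=d, a(vowel)+3=d, c(cons)+12=o, t(cons)+12=f.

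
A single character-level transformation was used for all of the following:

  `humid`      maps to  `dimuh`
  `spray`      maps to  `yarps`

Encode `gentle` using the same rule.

The output letters match the input read backwards: humid reversed is dimuh. It's just the letters in reverse order.
On gentle: reverse → eltneg.

eltneg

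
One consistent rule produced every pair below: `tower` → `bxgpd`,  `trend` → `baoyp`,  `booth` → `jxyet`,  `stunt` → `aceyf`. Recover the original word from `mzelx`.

In tower: t→b is +8, o→x is +9, w→g is +10, e→p is +11 — the shift increases by 1 each position. Each letter shifts forward by (position + 8), i.e. 8, 9, 10, … — the shift grows by one for each successive letter.
Reversing it on mzelx: m−8=e, z−9=q, e−10=u, l−11=a, x−12=l.

equal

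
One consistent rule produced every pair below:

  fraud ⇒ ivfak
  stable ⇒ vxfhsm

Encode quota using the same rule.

In fraud: f→i is +3, r→v is +4, a→f is +5, u→a is +6 — the shift increases by 1 each position. Each letter shifts forward by (position + 3), i.e. 3, 4, 5, … — the shift grows by one for each successive letter.
For quota: q+3=t, u+4=y, o+5=t, t+6=z, a+7=h.

tytzh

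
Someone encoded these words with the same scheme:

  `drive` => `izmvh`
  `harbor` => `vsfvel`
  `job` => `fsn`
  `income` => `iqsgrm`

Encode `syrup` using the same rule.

The output letters match the input read backwards, each shifted +4: drive reversed is evird. Two steps: reverse the string, then apply a Caesar shift of +4.
Applying it to syrup: reverse → purys; then shift: p+4=t, u+4=y, r+4=v, y+4=c, s+4=w.

tyvcw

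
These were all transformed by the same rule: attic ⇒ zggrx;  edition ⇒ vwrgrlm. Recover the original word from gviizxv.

terrace

Each letter is replaced by its mirror in the alphabet: a↔z, b↔y, c↔x, and so on (the Atbash cipher).
Decoding gviizxv: g↔t, v↔e, i↔r, i↔r, z↔a, x↔c, v↔e.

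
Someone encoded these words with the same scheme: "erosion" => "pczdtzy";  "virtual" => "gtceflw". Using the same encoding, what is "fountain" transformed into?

Compare letters: e→p is +11, r→c is +11, o→z is +11 — a constant shift. Each letter is shifted forward by 11 in the alphabet (a Caesar shift of +11).
On fountain: f+11=q, o+11=z, u+11=f, n+11=y, t+11=e, a+11=l, i+11=t, n+11=y.

qzfyelty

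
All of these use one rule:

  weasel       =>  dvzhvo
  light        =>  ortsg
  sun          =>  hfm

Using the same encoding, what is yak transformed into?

bzp

Each letter is replaced by its mirror in the alphabet: a↔z, b↔y, c↔x, and so on (the Atbash cipher).
On yak: y↔b, a↔z, k↔p.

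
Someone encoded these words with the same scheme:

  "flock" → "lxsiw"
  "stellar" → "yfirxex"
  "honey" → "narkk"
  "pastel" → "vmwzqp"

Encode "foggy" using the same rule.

lakmk

Shifts by position in flock: pos 0: f→l (+6), pos 1: l→x (+12), pos 2: o→s (+4), pos 3: c→i (+6), pos 4: k→w (+12) — repeating every 3. A repeating key of period 3 is used — shifts +6, +12, +4 over and over.
On foggy: f+6=l, o+12=a, g+4=k, g+6=m, y+12=k.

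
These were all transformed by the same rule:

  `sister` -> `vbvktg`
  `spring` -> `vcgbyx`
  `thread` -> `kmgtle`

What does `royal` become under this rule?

s(18)→v(21) and i(8)→b(1) fit y≡15x+11 (mod 26); the inverse of 15 mod 26 is 7. Each letter's alphabet position (a=0..z=25) is mapped through 15·x+11 mod 26 — an affine cipher.
For royal: r(17)→15·17+11≡6=g; o(14)→15·14+11≡13=n; y(24)→15·24+11≡7=h; a(0)→15·0+11≡11=l; l(11)→15·11+11≡20=u (all mod 26).

gnhlu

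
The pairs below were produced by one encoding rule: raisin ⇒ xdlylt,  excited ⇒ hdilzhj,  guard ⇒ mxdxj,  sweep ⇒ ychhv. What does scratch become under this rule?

yixdzin

The shift depends on letter class: consonant r→x is +6, but vowel a→d is +3. The rule splits by letter class: vowels +3, consonants +6.
For scratch: s(cons)+6=y, c(cons)+6=i, r(cons)+6=x, a(vowel)+3=d, t(cons)+6=z, c(cons)+6=i, h(cons)+6=n.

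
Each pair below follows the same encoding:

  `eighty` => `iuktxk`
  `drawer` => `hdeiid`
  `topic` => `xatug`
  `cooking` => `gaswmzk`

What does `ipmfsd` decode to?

Shifts by position in eighty: pos 0: e→i (+4), pos 1: i→u (+12), pos 2: g→k (+4), pos 3: h→t (+12) — repeating every 2. It's a Vigenère-style cipher with numeric key [4,12]: position i shifts by key[i mod 2].
Decoding ipmfsd: i−4=e, p−12=d, m−4=i, f−12=t, s−4=o, d−12=r.

editor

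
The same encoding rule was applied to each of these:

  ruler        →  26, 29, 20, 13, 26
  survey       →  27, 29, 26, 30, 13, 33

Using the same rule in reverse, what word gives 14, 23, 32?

fox

r is letter #18 and maps to 26: an offset of 8. Each letter is replaced by its alphabet position (a=1..z=26) + 8.
Undoing it on 14, 23, 32: 14→(14−8)÷1=6=f, 23→(23−8)÷1=15=o, 32→(32−8)÷1=24=x.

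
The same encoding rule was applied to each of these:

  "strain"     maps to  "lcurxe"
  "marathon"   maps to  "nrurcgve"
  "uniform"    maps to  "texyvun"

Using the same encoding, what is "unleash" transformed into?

tewhrlg

s(18)→l(11) and t(19)→c(2) fit y≡17x+17 (mod 26); the inverse of 17 mod 26 is 23. Each letter's alphabet position (a=0..z=25) is mapped through 17·x+17 mod 26 — an affine cipher.
For unleash: u(20)→17·20+17≡19=t; n(13)→17·13+17≡4=e; l(11)→17·11+17≡22=w; e(4)→17·4+17≡7=h; a(0)→17·0+17≡17=r; s(18)→17·18+17≡11=l; h(7)→17·7+17≡6=g (all mod 26).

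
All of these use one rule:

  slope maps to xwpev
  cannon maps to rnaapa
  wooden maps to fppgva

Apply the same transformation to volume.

Each letter's alphabet position (a=0..z=25) is mapped through 15·x+13 mod 26 — an affine cipher.
On volume: v(21)→15·21+13≡16=q; o(14)→15·14+13≡15=p; l(11)→15·11+13≡22=w; u(20)→15·20+13≡1=b; m(12)→15·12+13≡11=l; e(4)→15·4+13≡21=v (all mod 26).

qpwblv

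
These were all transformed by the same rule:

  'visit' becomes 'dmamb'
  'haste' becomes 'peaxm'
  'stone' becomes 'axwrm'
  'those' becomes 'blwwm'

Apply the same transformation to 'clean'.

Shifts by position in visit: pos 0: v→d (+8), pos 1: i→m (+4), pos 2: s→a (+8), pos 3: i→m (+4) — repeating every 2. A repeating key of period 2 is used — shifts +8, +4 over and over.
On clean: c+8=k, l+4=p, e+8=m, a+4=e, n+8=v.

kpmev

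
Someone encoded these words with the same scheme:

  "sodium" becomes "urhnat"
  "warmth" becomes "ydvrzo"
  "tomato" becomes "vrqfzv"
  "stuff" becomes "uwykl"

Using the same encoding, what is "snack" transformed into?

uqehq

In sodium: s→u is +2, o→r is +3, d→h is +4, i→n is +5 — the shift increases by 1 each position. The shift increases by 1 at each position, starting from +2: 2, 3, 4, ….
On snack: s+2=u, n+3=q, a+4=e, c+5=h, k+6=q.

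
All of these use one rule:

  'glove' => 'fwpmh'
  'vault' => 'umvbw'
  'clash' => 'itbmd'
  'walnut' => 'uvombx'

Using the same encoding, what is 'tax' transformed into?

The output letters match the input read backwards, each shifted +1: glove reversed is evolg. The word is reversed, then every letter is shifted forward by 1.
For tax: reverse → xat; then shift: x+1=y, a+1=b, t+1=u.

ybu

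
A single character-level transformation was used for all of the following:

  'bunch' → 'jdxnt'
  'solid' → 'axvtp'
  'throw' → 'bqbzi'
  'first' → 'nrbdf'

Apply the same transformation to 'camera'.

kjwpdn

In bunch: b→j is +8, u→d is +9, n→x is +10, c→n is +11 — the shift increases by 1 each position. Letter i (0-indexed) is shifted by i+8, so successive shifts are 8, 9, 10, ….
On camera: c+8=k, a+9=j, m+10=w, e+11=p, r+12=d, a+13=n.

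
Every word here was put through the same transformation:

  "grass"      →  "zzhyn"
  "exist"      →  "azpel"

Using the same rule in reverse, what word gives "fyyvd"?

worry

The output letters match the input read backwards, each shifted +7: grass reversed is ssarg. The word is reversed, then every letter is shifted forward by 7.
Reversing it on fyyvd: shift back: f−7=y, y−7=r, y−7=r, v−7=o, d−7=w → yrrow; then reverse → worry.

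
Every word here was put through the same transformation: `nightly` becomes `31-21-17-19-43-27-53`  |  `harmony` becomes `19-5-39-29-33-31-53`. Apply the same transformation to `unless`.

With a=1..z=26, the number is 2·pos + 3.
On unless: u=21→45, n=14→31, l=12→27, e=5→13, s=19→41, s=19→41.

45-31-27-13-41-41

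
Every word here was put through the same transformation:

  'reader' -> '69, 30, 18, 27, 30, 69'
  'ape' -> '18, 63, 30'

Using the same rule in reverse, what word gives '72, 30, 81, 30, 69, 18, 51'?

several

r(#18)→69 and e(#5)→30: differences scale by 3, so n = 3·pos + 15. With a=1..z=26, the number is 3·pos + 15.
Decoding 72, 30, 81, 30, 69, 18, 51: 72→(72−15)÷3=19=s, 30→(30−15)÷3=5=e, 81→(81−15)÷3=22=v, 30→(30−15)÷3=5=e, 69→(69−15)÷3=18=r, 18→(18−15)÷3=1=a, 51→(51−15)÷3=12=l.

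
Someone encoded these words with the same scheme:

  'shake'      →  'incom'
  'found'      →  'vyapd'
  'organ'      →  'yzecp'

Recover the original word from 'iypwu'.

Each letter's alphabet position (a=0..z=25) is mapped through 9·x+2 mod 26 — an affine cipher.
Undoing it on iypwu: i(8)→3·(8−2)≡18=s; y(24)→3·(24−2)≡14=o; p(15)→3·(15−2)≡13=n; w(22)→3·(22−2)≡8=i; u(20)→3·(20−2)≡2=c (all mod 26).

sonic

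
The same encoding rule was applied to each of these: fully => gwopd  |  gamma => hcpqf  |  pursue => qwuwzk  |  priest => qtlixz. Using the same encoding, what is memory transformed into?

In fully: f→g is +1, u→w is +2, l→o is +3, l→p is +4 — the shift increases by 1 each position. Letter i (0-indexed) is shifted by i+1, so successive shifts are 1, 2, 3, ….
On memory: m+1=n, e+2=g, m+3=p, o+4=s, r+5=w, y+6=e.

ngpswe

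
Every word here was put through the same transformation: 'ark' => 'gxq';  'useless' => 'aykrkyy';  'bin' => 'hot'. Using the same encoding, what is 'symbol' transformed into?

yeshur

Compare letters: a→g is +6, r→x is +6, k→q is +6 — a constant shift. It's a constant shift of +6 (ROT6).
On symbol: s+6=y, y+6=e, m+6=s, b+6=h, o+6=u, l+6=r.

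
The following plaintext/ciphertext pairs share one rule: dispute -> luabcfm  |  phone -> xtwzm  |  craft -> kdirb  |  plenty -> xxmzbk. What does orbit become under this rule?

Shifts by position in dispute: pos 0: d→l (+8), pos 1: i→u (+12), pos 2: s→a (+8), pos 3: p→b (+12) — repeating every 2. The shifts repeat in a cycle of length 2: positions 0,1,… shift by +8, +12, then the pattern repeats.
Applying it to orbit: o+8=w, r+12=d, b+8=j, i+12=u, t+8=b.

wdjub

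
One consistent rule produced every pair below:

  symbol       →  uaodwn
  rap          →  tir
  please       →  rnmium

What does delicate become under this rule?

The shift depends on letter class: consonant s→u is +2, but vowel o→w is +8. Two shifts are in play — +8 for a/e/i/o/u, +2 for every other letter.
For delicate: d(cons)+2=f, e(vowel)+8=m, l(cons)+2=n, i(vowel)+8=q, c(cons)+2=e, a(vowel)+8=i, t(cons)+2=v, e(vowel)+8=m.

fmnqeivm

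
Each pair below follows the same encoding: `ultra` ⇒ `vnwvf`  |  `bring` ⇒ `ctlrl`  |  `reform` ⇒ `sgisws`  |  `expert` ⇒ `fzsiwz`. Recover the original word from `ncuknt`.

margin

Letter i (0-indexed) is shifted by i+1, so successive shifts are 1, 2, 3, ….
Reversing it on ncuknt: n−1=m, c−2=a, u−3=r, k−4=g, n−5=i, t−6=n.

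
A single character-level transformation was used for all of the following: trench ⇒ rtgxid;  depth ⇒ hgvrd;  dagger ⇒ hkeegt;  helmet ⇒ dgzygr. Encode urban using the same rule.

Each letter's alphabet position (a=0..z=25) is mapped through 25·x+10 mod 26 — an affine cipher.
For urban: u(20)→25·20+10≡16=q; r(17)→25·17+10≡19=t; b(1)→25·1+10≡9=j; a(0)→25·0+10≡10=k; n(13)→25·13+10≡23=x (all mod 26).

qtjkx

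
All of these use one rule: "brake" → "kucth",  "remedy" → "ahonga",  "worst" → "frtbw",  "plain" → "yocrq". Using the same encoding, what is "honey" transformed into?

qrpnb

It's a Vigenère-style cipher with numeric key [9,3,2]: position i shifts by key[i mod 3].
Applying it to honey: h+9=q, o+3=r, n+2=p, e+9=n, y+3=b.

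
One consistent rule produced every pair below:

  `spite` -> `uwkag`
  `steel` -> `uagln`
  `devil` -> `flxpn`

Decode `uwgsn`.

A repeating key of period 2 is used — shifts +2, +7 over and over.
Decoding uwgsn: u−2=s, w−7=p, g−2=e, s−7=l, n−2=l.

spell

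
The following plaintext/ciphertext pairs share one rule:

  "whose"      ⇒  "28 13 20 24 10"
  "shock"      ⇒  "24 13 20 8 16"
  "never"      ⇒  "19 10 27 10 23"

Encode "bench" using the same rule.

7 10 19 8 13

Letters become their 1-based position plus 5 (so a→6, b→7, …).
Applying it to bench: b=2→7, e=5→10, n=14→19, c=3→8, h=8→13.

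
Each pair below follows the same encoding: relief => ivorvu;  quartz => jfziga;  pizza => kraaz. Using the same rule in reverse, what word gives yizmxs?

branch

Each pair mirrors across the alphabet (r↔i, e↔v, l↔o): positions sum to 25. Each letter is replaced by its mirror in the alphabet: a↔z, b↔y, c↔x, and so on (the Atbash cipher).
Decoding yizmxs: y↔b, i↔r, z↔a, m↔n, x↔c, s↔h.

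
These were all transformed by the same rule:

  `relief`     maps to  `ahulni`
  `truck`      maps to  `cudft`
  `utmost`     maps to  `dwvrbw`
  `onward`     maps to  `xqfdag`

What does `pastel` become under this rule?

The shifts repeat in a cycle of length 2: positions 0,1,… shift by +9, +3, then the pattern repeats.
Applying it to pastel: p+9=y, a+3=d, s+9=b, t+3=w, e+9=n, l+3=o.

ydbwno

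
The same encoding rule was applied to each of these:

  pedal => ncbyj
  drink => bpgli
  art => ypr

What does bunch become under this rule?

zslaf

Compare letters: p→n is +24, e→c is +24, d→b is +24 — a constant shift. Each letter is shifted forward by 24 in the alphabet (a Caesar shift of +24).
For bunch: b+24=z, u+24=s, n+24=l, c+24=a, h+24=f.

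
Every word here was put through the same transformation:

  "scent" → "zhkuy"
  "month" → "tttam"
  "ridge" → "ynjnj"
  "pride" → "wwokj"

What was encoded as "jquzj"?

close

Shifts by position in scent: pos 0: s→z (+7), pos 1: c→h (+5), pos 2: e→k (+6), pos 3: n→u (+7), pos 4: t→y (+5) — repeating every 3. It's a Vigenère-style cipher with numeric key [7,5,6]: position i shifts by key[i mod 3].
Undoing it on jquzj: j−7=c, q−5=l, u−6=o, z−7=s, j−5=e.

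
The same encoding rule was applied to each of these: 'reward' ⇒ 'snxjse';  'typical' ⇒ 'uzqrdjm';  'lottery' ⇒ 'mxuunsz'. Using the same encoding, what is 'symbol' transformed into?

The rule splits by letter class: vowels +9, consonants +1.
For symbol: s(cons)+1=t, y(cons)+1=z, m(cons)+1=n, b(cons)+1=c, o(vowel)+9=x, l(cons)+1=m.

tzncxm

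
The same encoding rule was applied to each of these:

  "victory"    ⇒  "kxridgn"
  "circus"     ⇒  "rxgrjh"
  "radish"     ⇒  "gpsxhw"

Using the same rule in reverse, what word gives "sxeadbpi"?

Each letter is shifted forward by 15 in the alphabet (a Caesar shift of +15).
Undoing it on sxeadbpi: s−15=d, x−15=i, e−15=p, a−15=l, d−15=o, b−15=m, p−15=a, i−15=t.

diplomat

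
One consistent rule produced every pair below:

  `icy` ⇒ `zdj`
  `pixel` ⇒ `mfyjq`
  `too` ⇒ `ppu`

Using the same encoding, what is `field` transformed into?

The word is reversed, then every letter is shifted forward by 1.
For field: reverse → dleif; then shift: d+1=e, l+1=m, e+1=f, i+1=j, f+1=g.

emfjg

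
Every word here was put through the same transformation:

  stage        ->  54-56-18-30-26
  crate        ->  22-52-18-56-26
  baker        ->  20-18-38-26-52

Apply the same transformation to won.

s(#19)→54 and t(#20)→56: differences scale by 2, so n = 2·pos + 16. Each letter becomes 2×(its alphabet position, a=1..z=26) + 16.
For won: w=23→62, o=15→46, n=14→44.

62-46-44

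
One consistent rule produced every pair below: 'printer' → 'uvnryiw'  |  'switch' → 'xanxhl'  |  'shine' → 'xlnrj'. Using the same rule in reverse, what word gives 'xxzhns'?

studio

Shifts by position in printer: pos 0: p→u (+5), pos 1: r→v (+4), pos 2: i→n (+5), pos 3: n→r (+4) — repeating every 2. The shifts repeat in a cycle of length 2: positions 0,1,… shift by +5, +4, then the pattern repeats.
Decoding xxzhns: x−5=s, x−4=t, z−5=u, h−4=d, n−5=i, s−4=o.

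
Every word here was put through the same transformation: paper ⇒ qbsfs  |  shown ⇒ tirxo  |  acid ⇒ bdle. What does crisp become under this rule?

Shifts by position in paper: pos 0: p→q (+1), pos 1: a→b (+1), pos 2: p→s (+3), pos 3: e→f (+1), pos 4: r→s (+1) — repeating every 3. The shifts repeat in a cycle of length 3: positions 0,1,… shift by +1, +1, +3, then the pattern repeats.
On crisp: c+1=d, r+1=s, i+3=l, s+1=t, p+1=q.

dsltq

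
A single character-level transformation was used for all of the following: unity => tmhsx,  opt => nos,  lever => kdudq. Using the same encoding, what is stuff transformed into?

Compare letters: u→t is +25, n→m is +25, i→h is +25 — a constant shift. It's a constant shift of +25 (ROT25).
On stuff: s+25=r, t+25=s, u+25=t, f+25=e, f+25=e.

rstee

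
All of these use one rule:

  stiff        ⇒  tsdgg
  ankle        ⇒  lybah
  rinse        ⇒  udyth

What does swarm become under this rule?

Treating letters as 0–25, the rule is x ↦ 25x + 11 (mod 26).
On swarm: s(18)→25·18+11≡19=t; w(22)→25·22+11≡15=p; a(0)→25·0+11≡11=l; r(17)→25·17+11≡20=u; m(12)→25·12+11≡25=z (all mod 26).

tpluz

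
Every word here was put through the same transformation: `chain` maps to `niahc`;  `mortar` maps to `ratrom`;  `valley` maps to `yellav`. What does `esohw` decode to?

The word is simply reversed.
Decoding esohw: then reverse → whose.

whose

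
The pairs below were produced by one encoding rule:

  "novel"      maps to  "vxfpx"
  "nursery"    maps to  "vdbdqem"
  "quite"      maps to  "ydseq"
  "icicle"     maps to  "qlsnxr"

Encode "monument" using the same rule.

Each letter shifts forward by (position + 8), i.e. 8, 9, 10, … — the shift grows by one for each successive letter.
For monument: m+8=u, o+9=x, n+10=x, u+11=f, m+12=y, e+13=r, n+14=b, t+15=i.

uxxfyrbi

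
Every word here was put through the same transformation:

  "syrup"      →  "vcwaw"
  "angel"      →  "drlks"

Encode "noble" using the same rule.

qsgrl

The shift increases by 1 at each position, starting from +3: 3, 4, 5, ….
Applying it to noble: n+3=q, o+4=s, b+5=g, l+6=r, e+7=l.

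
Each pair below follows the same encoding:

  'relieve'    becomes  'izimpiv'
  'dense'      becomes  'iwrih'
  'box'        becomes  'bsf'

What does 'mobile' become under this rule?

ipmfsq

The word is reversed, then every letter is shifted forward by 4.
Applying it to mobile: reverse → elibom; then shift: e+4=i, l+4=p, i+4=m, b+4=f, o+4=s, m+4=q.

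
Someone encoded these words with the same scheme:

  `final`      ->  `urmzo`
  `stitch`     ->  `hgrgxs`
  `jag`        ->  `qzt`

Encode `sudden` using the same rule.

hfwwvm

Each pair mirrors across the alphabet (f↔u, i↔r, n↔m): positions sum to 25. Letters are reflected about the middle of the alphabet (position → 25−position): Atbash.
On sudden: s↔h, u↔f, d↔w, d↔w, e↔v, n↔m.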